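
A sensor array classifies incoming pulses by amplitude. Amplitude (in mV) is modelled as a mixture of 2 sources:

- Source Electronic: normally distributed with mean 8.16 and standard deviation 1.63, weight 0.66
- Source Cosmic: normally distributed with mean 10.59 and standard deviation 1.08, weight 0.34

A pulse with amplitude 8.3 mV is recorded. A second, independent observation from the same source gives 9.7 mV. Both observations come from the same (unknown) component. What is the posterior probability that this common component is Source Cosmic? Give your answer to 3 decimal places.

0.122

By Bayes' theorem, P(k | x) = w_k f_k(x) / Σ_j w_j f_j(x).
Since both observations come from the same component, the likelihood for component k is f_k(x₁)·f_k(x₂).
  L_Electronic = [0.243849] × [0.156636] = 0.0381956
  L_Cosmic = [0.039012] × [0.26304] = 0.0102617
Multiply by the mixture weights:
  w_Electronic·L_Electronic = 0.66 × 0.0381956 = 0.0252091
  w_Cosmic·L_Cosmic = 0.34 × 0.0102617 = 0.00348899
Normaliser: 0.0252091 + 0.00348899 = 0.0286981
P(Source Cosmic | x) ≈ 0.122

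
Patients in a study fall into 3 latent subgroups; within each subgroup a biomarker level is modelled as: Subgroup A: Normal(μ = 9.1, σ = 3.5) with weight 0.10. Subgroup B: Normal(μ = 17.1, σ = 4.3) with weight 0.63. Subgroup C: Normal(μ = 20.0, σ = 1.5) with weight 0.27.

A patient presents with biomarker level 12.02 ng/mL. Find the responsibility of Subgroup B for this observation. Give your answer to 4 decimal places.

By Bayes' theorem, P(k | x) = P(Z=k) f_k(x) / Σ_j P(Z=j) f_j(x).
Normal densities:
  f_A = (1/(3.5·√(2π)))·exp(−(12.02−9.1)²/(2·3.5²)) = 0.113984·exp(-0.34802) = 0.0804823
  f_B = (1/(4.3·√(2π)))·exp(−(12.02−17.1)²/(2·4.3²)) = 0.092777·exp(-0.69785) = 0.0461711
  f_C = (1/(1.5·√(2π)))·exp(−(12.02−20.0)²/(2·1.5²)) = 0.265962·exp(-14.15120) = 1.90121e-07
Weight by the priors:
  P(Z=A)·f_A = 0.10 × 0.0804823 = 0.00804823
  P(Z=B)·f_B = 0.63 × 0.0461711 = 0.0290878
  P(Z=C)·f_C = 0.27 × 1.90121e-07 = 5.13327e-08
Sum: 0.00804823 + 0.0290878 + 5.13327e-08 = 0.0371361
Responsibility of Subgroup B: 0.0290878 / 0.0371361 ≈ 0.7833

0.7833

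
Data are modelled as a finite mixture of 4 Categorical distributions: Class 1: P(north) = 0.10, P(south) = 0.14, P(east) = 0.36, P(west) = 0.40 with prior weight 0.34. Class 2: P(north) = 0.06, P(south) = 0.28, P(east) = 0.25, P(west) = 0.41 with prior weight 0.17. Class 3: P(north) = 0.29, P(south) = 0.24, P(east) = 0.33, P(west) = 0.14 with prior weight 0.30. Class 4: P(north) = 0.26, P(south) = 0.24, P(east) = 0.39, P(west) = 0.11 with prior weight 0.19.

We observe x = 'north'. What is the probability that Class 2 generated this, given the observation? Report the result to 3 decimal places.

Apply Bayes' rule: the posterior for each component is proportional to its prior times its likelihood at x.
Categorical probabilities:
  p_1 = 0.1
  p_2 = 0.06
  p_3 = 0.29
  p_4 = 0.26
Multiply by the mixture weights:
  π_1·p_1 = 0.34 × 0.1 = 0.034
  π_2·p_2 = 0.17 × 0.06 = 0.0102
  π_3·p_3 = 0.30 × 0.29 = 0.087
  π_4·p_4 = 0.19 × 0.26 = 0.0494
Sum: 0.034 + 0.0102 + 0.087 + 0.0494 = 0.1806
Responsibility of Class 2: 0.0102 / 0.1806 ≈ 0.056

0.056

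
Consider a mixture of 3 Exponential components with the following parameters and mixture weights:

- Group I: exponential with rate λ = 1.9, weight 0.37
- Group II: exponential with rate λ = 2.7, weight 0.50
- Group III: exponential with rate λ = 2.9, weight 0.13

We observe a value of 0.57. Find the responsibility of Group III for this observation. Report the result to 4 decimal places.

Apply Bayes' rule: the posterior for each component is proportional to its prior times its likelihood at x.
Component likelihoods at x = 0.57:
  f_I = 1.9·e^(−1.9·0.57) = 1.9·e^(−1.0830) = 0.643299
  f_II = 2.7·e^(−2.7·0.57) = 2.7·e^(−1.5390) = 0.579408
  f_III = 2.9·e^(−2.9·0.57) = 2.9·e^(−1.6530) = 0.555276
Multiply by the mixture weights:
  π_I·f_I = 0.37 × 0.643299 = 0.238021
  π_II·f_II = 0.50 × 0.579408 = 0.289704
  π_III·f_III = 0.13 × 0.555276 = 0.0721859
Normaliser: 0.238021 + 0.289704 + 0.0721859 = 0.59991
P(Group III | the observation) ≈ 0.1203

0.1203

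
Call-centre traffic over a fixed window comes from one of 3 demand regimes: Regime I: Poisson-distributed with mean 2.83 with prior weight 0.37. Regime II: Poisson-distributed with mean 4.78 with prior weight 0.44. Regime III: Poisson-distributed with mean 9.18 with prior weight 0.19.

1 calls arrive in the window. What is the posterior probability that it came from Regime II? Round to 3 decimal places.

The responsibility of component k is π_k f_k(x) divided by Σ_j π_j f_j(x).
Evaluate each component's likelihood at the observed value:
  p_I = 0.167006
  p_II = 0.0401329
  p_III = 0.000946279
Prior × likelihood for each component:
  π_I·p_I = 0.37 × 0.167006 = 0.0617924
  π_II·p_II = 0.44 × 0.0401329 = 0.0176585
  π_III·p_III = 0.19 × 0.000946279 = 0.000179793
Marginal: 0.0617924 + 0.0176585 + 0.000179793 = 0.0796306
P(Regime II | 1 calls) = 0.0176585 / 0.0796306 ≈ 0.222

0.222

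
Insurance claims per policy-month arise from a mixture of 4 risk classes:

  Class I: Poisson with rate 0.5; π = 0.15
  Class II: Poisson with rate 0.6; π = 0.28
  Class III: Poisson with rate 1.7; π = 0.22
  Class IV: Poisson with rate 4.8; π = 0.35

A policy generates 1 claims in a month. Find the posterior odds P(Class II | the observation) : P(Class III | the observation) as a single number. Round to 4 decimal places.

Posterior odds = (P(Z=i) f_i(x)) / (P(Z=j) f_j(x)); the normalising sum cancels.
Evaluate each component's likelihood at the observed value:
  f_I = 0.303265
  f_II = 0.329287
  f_III = 0.310562
  f_IV = 0.0395028
Odds = (0.28/0.22) × (0.329287/0.310562) = 1.27273 × 1.06029 ≈ 1.3495

1.3495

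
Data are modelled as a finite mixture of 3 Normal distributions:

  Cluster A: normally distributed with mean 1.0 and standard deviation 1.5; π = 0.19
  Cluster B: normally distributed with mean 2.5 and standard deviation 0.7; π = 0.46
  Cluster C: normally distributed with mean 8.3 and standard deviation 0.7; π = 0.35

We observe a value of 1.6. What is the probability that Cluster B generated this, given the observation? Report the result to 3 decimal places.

By Bayes' theorem, P(k | x) = w_k f_k(x) / Σ_j w_j f_j(x).
Component likelihoods at x = 1.6:
  p_A = 0.245513
  p_B = 0.249376
  p_C = 7.28561e-21
Multiply by the mixture weights:
  w_A·p_A = 0.19 × 0.245513 = 0.0466476
  w_B·p_B = 0.46 × 0.249376 = 0.114713
  w_C·p_C = 0.35 × 7.28561e-21 = 2.54996e-21
Sum: 0.0466476 + 0.114713 + 2.54996e-21 = 0.16136
So the posterior for Cluster B is 0.114713 / 0.16136 ≈ 0.711.

0.711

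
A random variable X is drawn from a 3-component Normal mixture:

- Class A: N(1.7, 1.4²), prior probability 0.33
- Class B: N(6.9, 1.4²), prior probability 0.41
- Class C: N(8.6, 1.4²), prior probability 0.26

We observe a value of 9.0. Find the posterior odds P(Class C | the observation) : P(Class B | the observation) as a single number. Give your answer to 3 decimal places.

Only the two components matter; the odds are (π_i f_i(x)) / (π_j f_j(x)).
Normal densities:
  f_A = (1/(1.4·√(2π)))·exp(−(9.0−1.7)²/(2·1.4²)) = 0.284959·exp(-13.59439) = 3.55479e-07
  f_B = (1/(1.4·√(2π)))·exp(−(9.0−6.9)²/(2·1.4²)) = 0.284959·exp(-1.12500) = 0.0925126
  f_C = (1/(1.4·√(2π)))·exp(−(9.0−8.6)²/(2·1.4²)) = 0.284959·exp(-0.04082) = 0.273562
0.0711261 / 0.0379302 ≈ 1.875

1.875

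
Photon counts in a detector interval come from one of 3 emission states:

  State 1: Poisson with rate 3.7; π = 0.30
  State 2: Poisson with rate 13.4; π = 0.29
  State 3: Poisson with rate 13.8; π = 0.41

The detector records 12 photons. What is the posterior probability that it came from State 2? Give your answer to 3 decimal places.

0.425

Apply Bayes' rule: the posterior for each component is proportional to its prior times its likelihood at x.
Poisson probabilities:
  L_1 = e^(−3.7)·3.7^12/12! = 0.000339777
  L_2 = e^(−13.4)·13.4^12/12! = 0.106017
  L_3 = e^(−13.8)·13.8^12/12! = 0.101146
Unnormalised posteriors:
  π_1·L_1 = 0.30 × 0.000339777 = 0.000101933
  π_2·L_2 = 0.29 × 0.106017 = 0.0307449
  π_3·L_3 = 0.41 × 0.101146 = 0.0414698
Normaliser: 0.000101933 + 0.0307449 + 0.0414698 = 0.0723166
P(State 2 | x) = 0.0307449 / 0.0723166 ≈ 0.425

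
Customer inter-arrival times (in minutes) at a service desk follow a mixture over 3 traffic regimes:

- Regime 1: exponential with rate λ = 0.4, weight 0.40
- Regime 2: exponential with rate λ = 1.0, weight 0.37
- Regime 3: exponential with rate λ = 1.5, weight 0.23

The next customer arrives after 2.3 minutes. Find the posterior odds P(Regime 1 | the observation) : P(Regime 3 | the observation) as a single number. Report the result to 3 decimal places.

The posterior odds equal the prior odds times the likelihood ratio: (π_i/π_j)·(f_i(x)/f_j(x)).
Component likelihoods at x = 2.3 minutes:
  f_1 = 0.4·e^(−0.4·2.3) = 0.4·e^(−0.9200) = 0.159408
  f_2 = 1.0·e^(−1.0·2.3) = 1.0·e^(−2.3000) = 0.100259
  f_3 = 1.5·e^(−1.5·2.3) = 1.5·e^(−3.4500) = 0.0476185
Posterior odds = (π_1·f_1) / (π_3·f_3) = (0.40·0.159408) / (0.23·0.0476185) = 0.063763 / 0.0109522 ≈ 5.822

5.822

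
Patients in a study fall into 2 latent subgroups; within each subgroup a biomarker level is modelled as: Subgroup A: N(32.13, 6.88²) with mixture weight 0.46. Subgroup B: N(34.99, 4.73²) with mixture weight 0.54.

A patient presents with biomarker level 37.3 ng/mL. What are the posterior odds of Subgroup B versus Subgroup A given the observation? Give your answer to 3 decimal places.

Only the two components matter; the odds are (P(Z=i) f_i(x)) / (P(Z=j) f_j(x)).
Component likelihoods at x = 37.3 ng/mL:
  f_A = 0.0437222
  f_B = 0.0748614
0.0404251 / 0.0201122 ≈ 2.010

2.010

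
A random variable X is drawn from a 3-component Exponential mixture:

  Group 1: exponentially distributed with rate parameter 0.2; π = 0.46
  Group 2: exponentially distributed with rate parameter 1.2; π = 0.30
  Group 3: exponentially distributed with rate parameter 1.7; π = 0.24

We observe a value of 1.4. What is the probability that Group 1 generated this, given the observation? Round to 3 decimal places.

0.399

By Bayes' theorem, P(k | x) = π_k f_k(x) / Σ_j π_j f_j(x).
Exponential densities:
  f_1 = 0.2·e^(−0.2·1.4) = 0.2·e^(−0.2800) = 0.151157
  f_2 = 1.2·e^(−1.2·1.4) = 1.2·e^(−1.6800) = 0.223649
  f_3 = 1.7·e^(−1.7·1.4) = 1.7·e^(−2.3800) = 0.157336
Weight by the priors:
  π_1·f_1 = 0.46 × 0.151157 = 0.0695321
  π_2·f_2 = 0.30 × 0.223649 = 0.0670946
  π_3·f_3 = 0.24 × 0.157336 = 0.0377606
Sum: 0.0695321 + 0.0670946 + 0.0377606 = 0.174387
P(Group 1 | the observation) = 0.0695321 / 0.174387 ≈ 0.399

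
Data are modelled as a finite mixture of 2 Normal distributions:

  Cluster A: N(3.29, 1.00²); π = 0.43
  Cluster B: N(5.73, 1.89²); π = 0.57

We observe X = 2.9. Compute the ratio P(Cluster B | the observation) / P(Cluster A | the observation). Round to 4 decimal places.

Posterior odds = (w_i f_i(x)) / (w_j f_j(x)); the normalising sum cancels.
Component likelihoods at x = 2.9:
  f_A = 0.369728
  f_B = 0.0688001
Posterior odds = (w_B·f_B) / (w_A·f_A) = (0.57·0.0688001) / (0.43·0.369728) = 0.039216 / 0.158983 ≈ 0.2467

0.2467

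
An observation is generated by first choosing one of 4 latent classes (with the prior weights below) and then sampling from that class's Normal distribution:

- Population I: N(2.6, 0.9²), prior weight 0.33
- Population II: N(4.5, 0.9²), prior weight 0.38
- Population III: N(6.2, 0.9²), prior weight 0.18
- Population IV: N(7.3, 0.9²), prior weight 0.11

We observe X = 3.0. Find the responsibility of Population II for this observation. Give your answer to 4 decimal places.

0.2405

Apply Bayes' rule: the posterior for each component is proportional to its prior times its likelihood at x.
Component likelihoods at x = 3.0:
  L_I = (1/(0.9·√(2π)))·exp(−(3.0−2.6)²/(2·0.9²)) = 0.443269·exp(-0.09877) = 0.401582
  L_II = (1/(0.9·√(2π)))·exp(−(3.0−4.5)²/(2·0.9²)) = 0.443269·exp(-1.38889) = 0.11053
  L_III = (1/(0.9·√(2π)))·exp(−(3.0−6.2)²/(2·0.9²)) = 0.443269·exp(-6.32099) = 0.000797072
  L_IV = (1/(0.9·√(2π)))·exp(−(3.0−7.3)²/(2·0.9²)) = 0.443269·exp(-11.41358) = 4.89568e-06
Prior × likelihood for each component:
  π_I·L_I = 0.33 × 0.401582 = 0.132522
  π_II·L_II = 0.38 × 0.11053 = 0.0420015
  π_III·L_III = 0.18 × 0.000797072 = 0.000143473
  π_IV·L_IV = 0.11 × 4.89568e-06 = 5.38524e-07
Sum: 0.132522 + 0.0420015 + 0.000143473 + 5.38524e-07 = 0.174668
Responsibility of Population II: 0.0420015 / 0.174668 ≈ 0.2405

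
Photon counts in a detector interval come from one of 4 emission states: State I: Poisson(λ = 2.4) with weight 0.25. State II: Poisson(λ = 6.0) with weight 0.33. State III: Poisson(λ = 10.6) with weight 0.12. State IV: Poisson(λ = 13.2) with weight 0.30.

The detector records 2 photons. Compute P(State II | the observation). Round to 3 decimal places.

0.183

P(component k | x) = π_k·f_k(x) / marginal(x), where marginal(x) = Σ_j π_j·f_j(x).
Component likelihoods at x = 2 photons:
  L_I = e^(−2.4)·2.4^2/2! = 0.261268
  L_II = e^(−6.0)·6.0^2/2! = 0.0446175
  L_III = e^(−10.6)·10.6^2/2! = 0.00139978
  L_IV = e^(−13.2)·13.2^2/2! = 0.000161224
Prior × likelihood for each component:
  π_I·L_I = 0.25 × 0.261268 = 0.0653169
  π_II·L_II = 0.33 × 0.0446175 = 0.0147238
  π_III·L_III = 0.12 × 0.00139978 = 0.000167974
  π_IV·L_IV = 0.30 × 0.000161224 = 4.83673e-05
Marginal: 0.0653169 + 0.0147238 + 0.000167974 + 4.83673e-05 = 0.0802571
P(State II | 2 photons) = 0.0147238 / 0.0802571 ≈ 0.183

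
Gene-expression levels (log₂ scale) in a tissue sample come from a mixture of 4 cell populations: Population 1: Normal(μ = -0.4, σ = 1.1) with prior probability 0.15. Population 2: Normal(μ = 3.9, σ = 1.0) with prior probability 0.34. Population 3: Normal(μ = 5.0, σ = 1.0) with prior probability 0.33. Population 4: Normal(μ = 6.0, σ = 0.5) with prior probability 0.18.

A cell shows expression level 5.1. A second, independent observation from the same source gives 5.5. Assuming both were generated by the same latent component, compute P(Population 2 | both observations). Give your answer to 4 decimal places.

Apply Bayes' rule: the posterior for each component is proportional to its prior times its likelihood at x.
Since both observations come from the same component, the likelihood for component k is f_k(x₁)·f_k(x₂).
  f_1 = [(1/(1.1·√(2π)))·exp(−(5.1−-0.4)²/(2·1.1²)) = 0.362675·exp(-12.50000) = 1.35156e-06] × [2.05351e-07] = 2.77545e-13
  f_2 = [(1/(1.0·√(2π)))·exp(−(5.1−3.9)²/(2·1.0²)) = 0.398942·exp(-0.72000) = 0.194186] × [0.110921] = 0.0215393
  f_3 = [(1/(1.0·√(2π)))·exp(−(5.1−5.0)²/(2·1.0²)) = 0.398942·exp(-0.00500) = 0.396953] × [0.352065] = 0.139753
  f_4 = [(1/(0.5·√(2π)))·exp(−(5.1−6.0)²/(2·0.5²)) = 0.797885·exp(-1.62000) = 0.1579] × [0.483941] = 0.0764145
Unnormalised posteriors:
  P(Z=1)·f_1 = 0.15 × 2.77545e-13 = 4.16317e-14
  P(Z=2)·f_2 = 0.34 × 0.0215393 = 0.00732335
  P(Z=3)·f_3 = 0.33 × 0.139753 = 0.0461186
  P(Z=4)·f_4 = 0.18 × 0.0764145 = 0.0137546
Marginal: 4.16317e-14 + 0.00732335 + 0.0461186 + 0.0137546 = 0.0671965
P(Population 2 | x₁,x₂) = 0.00732335 / 0.0671965 ≈ 0.1090

0.1090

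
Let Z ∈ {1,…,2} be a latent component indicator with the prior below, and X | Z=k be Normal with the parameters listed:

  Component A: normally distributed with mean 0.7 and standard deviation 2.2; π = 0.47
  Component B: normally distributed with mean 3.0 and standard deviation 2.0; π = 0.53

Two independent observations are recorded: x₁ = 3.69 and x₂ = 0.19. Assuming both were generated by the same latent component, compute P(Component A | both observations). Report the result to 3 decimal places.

Apply Bayes' rule: the posterior for each component is proportional to its prior times its likelihood at x.
Since both observations come from the same component, the likelihood for component k is f_k(x₁)·f_k(x₂).
  f_A = [0.0720093] × [0.17653] = 0.0127118
  f_B = [0.187946] × [0.0743406] = 0.013972
Unnormalised posteriors:
  π_A·f_A = 0.47 × 0.0127118 = 0.00597454
  π_B·f_B = 0.53 × 0.013972 = 0.00740519
Normaliser: 0.00597454 + 0.00740519 = 0.0133797
P(Component A | data) ≈ 0.447

0.447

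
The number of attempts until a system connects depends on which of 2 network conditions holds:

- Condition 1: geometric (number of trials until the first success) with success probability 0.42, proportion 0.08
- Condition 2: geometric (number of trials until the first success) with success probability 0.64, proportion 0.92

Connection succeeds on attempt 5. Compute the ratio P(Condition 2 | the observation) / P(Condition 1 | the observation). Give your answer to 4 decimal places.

Posterior odds = (P(Z=i) f_i(x)) / (P(Z=j) f_j(x)); the normalising sum cancels.
Evaluate each component's likelihood at the observed value:
  p_1 = 0.0475293
  p_2 = 0.0107495
0.00988958 / 0.00380234 ≈ 2.6009

2.6009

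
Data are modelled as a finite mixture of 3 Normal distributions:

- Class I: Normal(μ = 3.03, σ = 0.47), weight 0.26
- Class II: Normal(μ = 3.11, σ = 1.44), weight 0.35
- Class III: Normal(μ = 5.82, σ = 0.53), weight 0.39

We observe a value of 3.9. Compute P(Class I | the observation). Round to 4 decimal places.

P(component k | x) = π_k·f_k(x) / marginal(x), where marginal(x) = Σ_j π_j·f_j(x).
Evaluate each component's likelihood at the observed value:
  f_I = (1/(0.47·√(2π)))·exp(−(3.9−3.03)²/(2·0.47²)) = 0.848813·exp(-1.71322) = 0.153028
  f_II = (1/(1.44·√(2π)))·exp(−(3.9−3.11)²/(2·1.44²)) = 0.277043·exp(-0.15049) = 0.238337
  f_III = (1/(0.53·√(2π)))·exp(−(3.9−5.82)²/(2·0.53²)) = 0.752721·exp(-6.56177) = 0.00106389
Multiply by the mixture weights:
  π_I·f_I = 0.26 × 0.153028 = 0.0397873
  π_II·f_II = 0.35 × 0.238337 = 0.083418
  π_III·f_III = 0.39 × 0.00106389 = 0.000414916
Normaliser: 0.0397873 + 0.083418 + 0.000414916 = 0.12362
So the posterior for Class I is 0.0397873 / 0.12362 ≈ 0.3219.

0.3219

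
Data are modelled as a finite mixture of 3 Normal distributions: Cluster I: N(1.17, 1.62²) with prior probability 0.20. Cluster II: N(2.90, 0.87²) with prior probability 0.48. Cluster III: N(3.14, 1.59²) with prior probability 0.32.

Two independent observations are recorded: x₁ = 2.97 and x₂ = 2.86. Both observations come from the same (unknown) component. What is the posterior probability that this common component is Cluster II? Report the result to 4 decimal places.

P(component k | x) = π_k·f_k(x) / marginal(x), where marginal(x) = Σ_j π_j·f_j(x).
Since both observations come from the same component, the likelihood for component k is f_k(x₁)·f_k(x₂).
  p_I = [(1/(1.62·√(2π)))·exp(−(2.97−1.17)²/(2·1.62²)) = 0.246261·exp(-0.61728) = 0.132835] × [0.142915] = 0.018984
  p_II = [(1/(0.87·√(2π)))·exp(−(2.97−2.90)²/(2·0.87²)) = 0.458554·exp(-0.00324) = 0.457072] × [0.45807] = 0.209371
  p_III = [(1/(1.59·√(2π)))·exp(−(2.97−3.14)²/(2·1.59²)) = 0.250907·exp(-0.00572) = 0.249477] × [0.247047] = 0.0616325
Prior × likelihood for each component:
  π_I·p_I = 0.20 × 0.018984 = 0.00379681
  π_II·p_II = 0.48 × 0.209371 = 0.100498
  π_III·p_III = 0.32 × 0.0616325 = 0.0197224
Normaliser: 0.00379681 + 0.100498 + 0.0197224 = 0.124017
P(Cluster II | x₁,x₂) = 0.100498 / 0.124017 ≈ 0.8104

0.8104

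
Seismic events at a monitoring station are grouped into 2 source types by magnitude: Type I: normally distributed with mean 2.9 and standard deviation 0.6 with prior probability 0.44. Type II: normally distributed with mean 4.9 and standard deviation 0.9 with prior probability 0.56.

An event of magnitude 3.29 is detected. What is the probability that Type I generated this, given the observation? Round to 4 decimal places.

Apply Bayes' rule: the posterior for each component is proportional to its prior times its likelihood at x.
Evaluate each component's likelihood at the observed value:
  f_I = 0.538287
  f_II = 0.089489
Prior × likelihood for each component:
  w_I·f_I = 0.44 × 0.538287 = 0.236846
  w_II·f_II = 0.56 × 0.089489 = 0.0501138
Marginal: 0.236846 + 0.0501138 = 0.28696
P(Type I | data) ≈ 0.8254

0.8254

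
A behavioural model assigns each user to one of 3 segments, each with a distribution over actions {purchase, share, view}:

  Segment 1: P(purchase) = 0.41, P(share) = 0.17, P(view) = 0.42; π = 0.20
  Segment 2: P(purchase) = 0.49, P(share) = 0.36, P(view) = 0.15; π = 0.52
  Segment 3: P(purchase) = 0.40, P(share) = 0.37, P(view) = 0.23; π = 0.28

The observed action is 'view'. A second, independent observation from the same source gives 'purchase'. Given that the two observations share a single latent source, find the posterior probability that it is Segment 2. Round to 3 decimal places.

0.388

Posterior ∝ prior × likelihood, so P(k | x) ∝ π_k f_k(x); normalise over all components.
Since both observations come from the same component, the likelihood for component k is f_k(x₁)·f_k(x₂).
  L_1 = [P(view | comp) = 0.42] × [0.41] = 0.1722
  L_2 = [P(view | comp) = 0.15] × [0.49] = 0.0735
  L_3 = [P(view | comp) = 0.23] × [0.4] = 0.092
Prior × likelihood for each component:
  π_1·L_1 = 0.20 × 0.1722 = 0.03444
  π_2·L_2 = 0.52 × 0.0735 = 0.03822
  π_3·L_3 = 0.28 × 0.092 = 0.02576
Marginal: 0.03444 + 0.03822 + 0.02576 = 0.09842
P(Segment 2 | data) ≈ 0.388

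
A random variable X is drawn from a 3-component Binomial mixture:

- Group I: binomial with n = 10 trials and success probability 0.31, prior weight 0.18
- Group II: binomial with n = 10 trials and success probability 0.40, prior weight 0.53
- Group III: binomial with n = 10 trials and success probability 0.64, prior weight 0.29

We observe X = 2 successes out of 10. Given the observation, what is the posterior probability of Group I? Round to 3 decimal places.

0.379

P(component k | x) = w_k·f_k(x) / marginal(x), where marginal(x) = Σ_j w_j·f_j(x).
Component likelihoods at x = 2 successes out of 10:
  f_I = C(10,2)·0.31^2·0.69^8 = 45·0.0961·0.0513798 = 0.222192
  f_II = C(10,2)·0.40^2·0.60^8 = 45·0.16·0.0167962 = 0.120932
  f_III = C(10,2)·0.64^2·0.36^8 = 45·0.4096·0.000282111 = 0.00519987
Prior × likelihood for each component:
  w_I·f_I = 0.18 × 0.222192 = 0.0399946
  w_II·f_II = 0.53 × 0.120932 = 0.0640941
  w_III·f_III = 0.29 × 0.00519987 = 0.00150796
Evidence: 0.0399946 + 0.0640941 + 0.00150796 = 0.105597
So the posterior for Group I is 0.0399946 / 0.105597 ≈ 0.379.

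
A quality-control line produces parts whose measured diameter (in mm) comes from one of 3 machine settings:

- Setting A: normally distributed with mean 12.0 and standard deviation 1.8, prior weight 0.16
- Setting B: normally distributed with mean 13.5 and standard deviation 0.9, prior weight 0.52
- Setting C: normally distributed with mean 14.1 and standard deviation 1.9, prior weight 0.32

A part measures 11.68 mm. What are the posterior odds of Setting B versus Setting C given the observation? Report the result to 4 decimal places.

Posterior odds = (w_i f_i(x)) / (w_j f_j(x)); the normalising sum cancels.
Evaluate each component's likelihood at the observed value:
  L_A = 0.21816
  L_B = 0.057368
  L_C = 0.0933007
Posterior odds = (w_B·L_B) / (w_C·L_C) = (0.52·0.057368) / (0.32·0.0933007) = 0.0298313 / 0.0298562 ≈ 0.9992

0.9992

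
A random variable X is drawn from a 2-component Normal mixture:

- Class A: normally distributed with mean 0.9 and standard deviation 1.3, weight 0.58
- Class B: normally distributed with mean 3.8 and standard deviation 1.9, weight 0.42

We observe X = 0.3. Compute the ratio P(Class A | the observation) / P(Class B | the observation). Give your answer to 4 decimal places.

Since P(k|x) ∝ P(Z=k) f_k(x), the posterior odds are P(Z=i) f_i(x) / (P(Z=j) f_j(x)).
Component likelihoods at x = 0.3:
  p_A = (1/(1.3·√(2π)))·exp(−(0.3−0.9)²/(2·1.3²)) = 0.306879·exp(-0.10651) = 0.275874
  p_B = (1/(1.9·√(2π)))·exp(−(0.3−3.8)²/(2·1.9²)) = 0.209970·exp(-1.69668) = 0.0384857
Odds = (0.58/0.42) × (0.275874/0.0384857) = 1.38095 × 7.16821 ≈ 9.8990

9.8990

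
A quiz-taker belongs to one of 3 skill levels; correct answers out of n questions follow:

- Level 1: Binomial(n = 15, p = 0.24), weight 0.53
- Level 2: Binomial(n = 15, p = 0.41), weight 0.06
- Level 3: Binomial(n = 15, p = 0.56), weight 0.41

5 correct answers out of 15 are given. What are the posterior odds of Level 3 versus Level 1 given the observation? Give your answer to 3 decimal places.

Posterior odds = (P(Z=i) f_i(x)) / (P(Z=j) f_j(x)); the normalising sum cancels.
Component likelihoods at x = 5 correct answers out of 15:
  f_1 = C(15,5)·0.24^5·0.76^10 = 3003·0.000796262·0.0642889 = 0.153726
  f_2 = C(15,5)·0.41^5·0.59^10 = 3003·0.0115856·0.00511117 = 0.177826
  f_3 = C(15,5)·0.56^5·0.44^10 = 3003·0.0550732·0.000271974 = 0.0449803
Odds = (0.41/0.53) × (0.0449803/0.153726) = 0.773585 × 0.2926 ≈ 0.226

0.226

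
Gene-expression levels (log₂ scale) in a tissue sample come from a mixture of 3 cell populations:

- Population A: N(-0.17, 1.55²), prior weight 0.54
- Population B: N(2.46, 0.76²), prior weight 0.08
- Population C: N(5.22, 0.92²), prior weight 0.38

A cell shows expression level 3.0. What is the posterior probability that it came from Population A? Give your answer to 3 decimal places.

0.292

Posterior ∝ prior × likelihood, so P(k | x) ∝ P(Z=k) f_k(x); normalise over all components.
Evaluate each component's likelihood at the observed value:
  p_A = 0.0317922
  p_B = 0.407822
  p_C = 0.0235897
Prior × likelihood for each component:
  P(Z=A)·p_A = 0.54 × 0.0317922 = 0.0171678
  P(Z=B)·p_B = 0.08 × 0.407822 = 0.0326257
  P(Z=C)·p_C = 0.38 × 0.0235897 = 0.00896407
Sum: 0.0171678 + 0.0326257 + 0.00896407 = 0.0587576
Responsibility of Population A: 0.0171678 / 0.0587576 ≈ 0.292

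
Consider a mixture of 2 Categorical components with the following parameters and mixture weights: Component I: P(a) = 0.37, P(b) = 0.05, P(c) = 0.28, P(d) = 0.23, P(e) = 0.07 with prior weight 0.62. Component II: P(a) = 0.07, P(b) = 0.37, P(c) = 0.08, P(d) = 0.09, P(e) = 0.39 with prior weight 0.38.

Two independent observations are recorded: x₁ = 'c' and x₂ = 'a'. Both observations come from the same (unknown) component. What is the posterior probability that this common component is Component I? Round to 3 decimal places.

0.968

By Bayes' theorem, P(k | x) = π_k f_k(x) / Σ_j π_j f_j(x).
Since both observations come from the same component, the likelihood for component k is f_k(x₁)·f_k(x₂).
  L_I = [P(c | comp) = 0.28] × [0.37] = 0.1036
  L_II = [P(c | comp) = 0.08] × [0.07] = 0.0056
Unnormalised posteriors:
  π_I·L_I = 0.62 × 0.1036 = 0.064232
  π_II·L_II = 0.38 × 0.0056 = 0.002128
Evidence: 0.064232 + 0.002128 = 0.06636
So the posterior for Component I is 0.064232 / 0.06636 ≈ 0.968.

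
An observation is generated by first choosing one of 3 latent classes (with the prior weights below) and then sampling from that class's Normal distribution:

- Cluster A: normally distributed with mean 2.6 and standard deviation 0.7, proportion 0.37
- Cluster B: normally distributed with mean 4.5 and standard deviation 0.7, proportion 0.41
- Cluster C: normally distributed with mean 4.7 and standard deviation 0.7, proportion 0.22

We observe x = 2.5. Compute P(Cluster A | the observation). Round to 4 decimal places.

Apply Bayes' rule: the posterior for each component is proportional to its prior times its likelihood at x.
Evaluate each component's likelihood at the observed value:
  f_A = (1/(0.7·√(2π)))·exp(−(2.5−2.6)²/(2·0.7²)) = 0.569918·exp(-0.01020) = 0.564132
  f_B = (1/(0.7·√(2π)))·exp(−(2.5−4.5)²/(2·0.7²)) = 0.569918·exp(-4.08163) = 0.00962014
  f_C = (1/(0.7·√(2π)))·exp(−(2.5−4.7)²/(2·0.7²)) = 0.569918·exp(-4.93878) = 0.00408253
Multiply by the mixture weights:
  π_A·f_A = 0.37 × 0.564132 = 0.208729
  π_B·f_B = 0.41 × 0.00962014 = 0.00394426
  π_C·f_C = 0.22 × 0.00408253 = 0.000898156
Evidence: 0.208729 + 0.00394426 + 0.000898156 = 0.213571
Responsibility of Cluster A: 0.208729 / 0.213571 ≈ 0.9773

0.9773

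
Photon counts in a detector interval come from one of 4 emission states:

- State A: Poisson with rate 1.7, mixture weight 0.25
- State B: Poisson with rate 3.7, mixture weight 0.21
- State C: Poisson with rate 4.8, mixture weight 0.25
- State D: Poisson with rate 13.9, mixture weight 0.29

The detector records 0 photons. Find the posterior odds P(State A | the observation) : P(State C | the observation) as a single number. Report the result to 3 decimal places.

22.198

Only the two components matter; the odds are (π_i f_i(x)) / (π_j f_j(x)).
Evaluate each component's likelihood at the observed value:
  f_A = e^(−1.7)·1.7^0/0! = 0.182684
  f_B = e^(−3.7)·3.7^0/0! = 0.0247235
  f_C = e^(−4.8)·4.8^0/0! = 0.00822975
  f_D = e^(−13.9)·13.9^0/0! = 9.18981e-07
Odds = (0.25/0.25) × (0.182684/0.00822975) = 1 × 22.198 ≈ 22.198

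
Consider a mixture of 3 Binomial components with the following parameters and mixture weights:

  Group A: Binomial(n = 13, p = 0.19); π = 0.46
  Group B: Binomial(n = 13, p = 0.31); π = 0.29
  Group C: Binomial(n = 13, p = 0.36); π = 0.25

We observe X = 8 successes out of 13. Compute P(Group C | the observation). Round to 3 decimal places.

0.646

By Bayes' theorem, P(k | x) = w_k f_k(x) / Σ_j w_j f_j(x).
Evaluate each component's likelihood at the observed value:
  p_A = C(13,8)·0.19^8·0.81^5 = 1287·1.69836e-06·0.348678 = 0.000762136
  p_B = C(13,8)·0.31^8·0.69^5 = 1287·8.52891e-05·0.156403 = 0.0171679
  p_C = C(13,8)·0.36^8·0.64^5 = 1287·0.000282111·0.107374 = 0.0389851
Prior × likelihood for each component:
  w_A·p_A = 0.46 × 0.000762136 = 0.000350583
  w_B·p_B = 0.29 × 0.0171679 = 0.0049787
  w_C·p_C = 0.25 × 0.0389851 = 0.00974627
Marginal: 0.000350583 + 0.0049787 + 0.00974627 = 0.0150755
So the posterior for Group C is 0.00974627 / 0.0150755 ≈ 0.646.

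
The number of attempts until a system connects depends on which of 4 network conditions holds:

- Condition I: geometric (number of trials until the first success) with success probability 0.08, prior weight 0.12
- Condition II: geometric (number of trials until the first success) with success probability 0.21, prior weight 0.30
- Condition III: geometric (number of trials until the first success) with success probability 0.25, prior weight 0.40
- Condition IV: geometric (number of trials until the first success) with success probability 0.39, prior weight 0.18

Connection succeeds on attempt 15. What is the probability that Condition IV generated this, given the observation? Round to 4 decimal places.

By Bayes' theorem, P(k | x) = π_k f_k(x) / Σ_j π_j f_j(x).
Component likelihoods at x = 15:
  f_I = 0.08·(1−0.08)^14 = 0.08·0.311193 = 0.0248954
  f_II = 0.21·(1−0.21)^14 = 0.21·0.036879 = 0.00774459
  f_III = 0.25·(1−0.25)^14 = 0.25·0.0178179 = 0.00445449
  f_IV = 0.39·(1−0.39)^14 = 0.39·0.000987683 = 0.000385196
Unnormalised posteriors:
  π_I·f_I = 0.12 × 0.0248954 = 0.00298745
  π_II·f_II = 0.30 × 0.00774459 = 0.00232338
  π_III·f_III = 0.40 × 0.00445449 = 0.00178179
  π_IV·f_IV = 0.18 × 0.000385196 = 6.93354e-05
Marginal: 0.00298745 + 0.00232338 + 0.00178179 + 6.93354e-05 = 0.00716196
P(Condition IV | 15) ≈ 0.0097

0.0097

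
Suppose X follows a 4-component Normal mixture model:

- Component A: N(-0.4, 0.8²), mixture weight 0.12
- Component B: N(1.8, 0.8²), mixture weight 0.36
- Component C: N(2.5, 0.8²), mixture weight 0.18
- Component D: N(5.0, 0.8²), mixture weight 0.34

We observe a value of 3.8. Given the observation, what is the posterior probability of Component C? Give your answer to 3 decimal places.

P(component k | x) = P(Z=k)·f_k(x) / marginal(x), where marginal(x) = Σ_j P(Z=j)·f_j(x).
Component likelihoods at x = 3.8:
  p_A = 5.16059e-07
  p_B = 0.0219104
  p_C = 0.133173
  p_D = 0.161897
Prior × likelihood for each component:
  P(Z=A)·p_A = 0.12 × 5.16059e-07 = 6.19271e-08
  P(Z=B)·p_B = 0.36 × 0.0219104 = 0.00788774
  P(Z=C)·p_C = 0.18 × 0.133173 = 0.0239711
  P(Z=D)·p_D = 0.34 × 0.161897 = 0.055045
Sum: 6.19271e-08 + 0.00788774 + 0.0239711 + 0.055045 = 0.0869039
P(Component C | 3.8) ≈ 0.276

0.276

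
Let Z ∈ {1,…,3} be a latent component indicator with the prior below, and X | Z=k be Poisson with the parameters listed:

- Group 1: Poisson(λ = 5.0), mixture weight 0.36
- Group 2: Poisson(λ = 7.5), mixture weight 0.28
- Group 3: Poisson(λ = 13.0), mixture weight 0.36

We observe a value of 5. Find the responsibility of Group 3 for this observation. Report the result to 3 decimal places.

Apply Bayes' rule: the posterior for each component is proportional to its prior times its likelihood at x.
Poisson probabilities:
  f_1 = e^(−5.0)·5.0^5/5! = 0.175467
  f_2 = e^(−7.5)·7.5^5/5! = 0.109375
  f_3 = e^(−13.0)·13.0^5/5! = 0.0069937
Prior × likelihood for each component:
  π_1·f_1 = 0.36 × 0.175467 = 0.0631683
  π_2·f_2 = 0.28 × 0.109375 = 0.0306249
  π_3·f_3 = 0.36 × 0.0069937 = 0.00251773
Normaliser: 0.0631683 + 0.0306249 + 0.00251773 = 0.0963109
P(Group 3 | 5) ≈ 0.026

0.026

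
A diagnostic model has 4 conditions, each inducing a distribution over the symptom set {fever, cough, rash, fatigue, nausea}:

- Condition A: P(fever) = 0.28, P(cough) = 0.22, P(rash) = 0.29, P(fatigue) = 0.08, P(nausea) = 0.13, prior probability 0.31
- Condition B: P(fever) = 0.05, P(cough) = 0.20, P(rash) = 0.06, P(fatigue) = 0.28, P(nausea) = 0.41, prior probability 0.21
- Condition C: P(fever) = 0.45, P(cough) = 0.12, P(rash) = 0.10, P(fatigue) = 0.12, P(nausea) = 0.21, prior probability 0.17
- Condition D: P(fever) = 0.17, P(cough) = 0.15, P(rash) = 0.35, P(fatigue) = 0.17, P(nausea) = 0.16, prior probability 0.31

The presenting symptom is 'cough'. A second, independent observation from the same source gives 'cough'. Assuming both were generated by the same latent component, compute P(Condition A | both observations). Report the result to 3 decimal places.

Apply Bayes' rule: the posterior for each component is proportional to its prior times its likelihood at x.
Since both observations come from the same component, the likelihood for component k is f_k(x₁)·f_k(x₂).
  L_A = [0.22] × [0.22] = 0.0484
  L_B = [0.2] × [0.2] = 0.04
  L_C = [0.12] × [0.12] = 0.0144
  L_D = [0.15] × [0.15] = 0.0225
Multiply by the mixture weights:
  w_A·L_A = 0.31 × 0.0484 = 0.015004
  w_B·L_B = 0.21 × 0.04 = 0.0084
  w_C·L_C = 0.17 × 0.0144 = 0.002448
  w_D·L_D = 0.31 × 0.0225 = 0.006975
Normaliser: 0.015004 + 0.0084 + 0.002448 + 0.006975 = 0.032827
P(Condition A | x₁, x₂) ≈ 0.457

0.457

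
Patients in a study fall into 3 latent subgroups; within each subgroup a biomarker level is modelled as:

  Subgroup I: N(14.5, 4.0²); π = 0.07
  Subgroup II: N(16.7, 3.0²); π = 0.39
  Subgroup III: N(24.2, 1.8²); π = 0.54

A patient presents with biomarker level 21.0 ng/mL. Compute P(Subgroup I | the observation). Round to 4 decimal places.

Posterior ∝ prior × likelihood, so P(k | x) ∝ P(Z=k) f_k(x); normalise over all components.
Component likelihoods at x = 21.0 ng/mL:
  p_I = (1/(4.0·√(2π)))·exp(−(21.0−14.5)²/(2·4.0²)) = 0.099736·exp(-1.32031) = 0.0266346
  p_II = (1/(3.0·√(2π)))·exp(−(21.0−16.7)²/(2·3.0²)) = 0.132981·exp(-1.02722) = 0.0476071
  p_III = (1/(1.8·√(2π)))·exp(−(21.0−24.2)²/(2·1.8²)) = 0.221635·exp(-1.58025) = 0.0456399
Prior × likelihood for each component:
  P(Z=I)·p_I = 0.07 × 0.0266346 = 0.00186442
  P(Z=II)·p_II = 0.39 × 0.0476071 = 0.0185668
  P(Z=III)·p_III = 0.54 × 0.0456399 = 0.0246456
Marginal: 0.00186442 + 0.0185668 + 0.0246456 = 0.0450768
P(Subgroup I | 21.0 ng/mL) ≈ 0.0414

0.0414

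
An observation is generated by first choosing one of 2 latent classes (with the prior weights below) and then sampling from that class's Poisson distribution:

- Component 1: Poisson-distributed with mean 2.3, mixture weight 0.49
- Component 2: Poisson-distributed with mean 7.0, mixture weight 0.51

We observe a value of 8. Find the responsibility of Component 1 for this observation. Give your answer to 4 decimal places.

P(component k | x) = P(Z=k)·f_k(x) / marginal(x), where marginal(x) = Σ_j P(Z=j)·f_j(x).
Evaluate each component's likelihood at the observed value:
  p_1 = e^(−2.3)·2.3^8/8! = 0.00194726
  p_2 = e^(−7.0)·7.0^8/8! = 0.130377
Prior × likelihood for each component:
  P(Z=1)·p_1 = 0.49 × 0.00194726 = 0.000954159
  P(Z=2)·p_2 = 0.51 × 0.130377 = 0.0664925
Sum: 0.000954159 + 0.0664925 = 0.0674466
So the posterior for Component 1 is 0.000954159 / 0.0674466 ≈ 0.0141.

0.0141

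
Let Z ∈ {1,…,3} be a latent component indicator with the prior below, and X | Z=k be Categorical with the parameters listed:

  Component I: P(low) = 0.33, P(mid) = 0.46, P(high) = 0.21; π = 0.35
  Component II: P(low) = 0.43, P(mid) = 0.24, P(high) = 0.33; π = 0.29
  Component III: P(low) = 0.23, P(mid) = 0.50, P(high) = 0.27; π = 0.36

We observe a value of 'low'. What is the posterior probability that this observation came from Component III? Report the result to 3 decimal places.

By Bayes' theorem, P(k | x) = π_k f_k(x) / Σ_j π_j f_j(x).
Component likelihoods at x = 'low':
  L_I = P(low | comp) = 0.33
  L_II = P(low | comp) = 0.43
  L_III = P(low | comp) = 0.23
Unnormalised posteriors:
  π_I·L_I = 0.35 × 0.33 = 0.1155
  π_II·L_II = 0.29 × 0.43 = 0.1247
  π_III·L_III = 0.36 × 0.23 = 0.0828
Sum: 0.1155 + 0.1247 + 0.0828 = 0.323
P(Component III | x) ≈ 0.256

0.256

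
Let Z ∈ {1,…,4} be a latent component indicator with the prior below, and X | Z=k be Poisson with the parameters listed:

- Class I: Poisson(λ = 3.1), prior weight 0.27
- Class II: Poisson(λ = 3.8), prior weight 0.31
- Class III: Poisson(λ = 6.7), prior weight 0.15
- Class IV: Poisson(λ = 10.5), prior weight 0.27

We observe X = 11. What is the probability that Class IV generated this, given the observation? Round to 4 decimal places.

0.8384

Posterior ∝ prior × likelihood, so P(k | x) ∝ π_k f_k(x); normalise over all components.
Evaluate each component's likelihood at the observed value:
  p_I = 0.000286754
  p_II = 0.00133704
  p_III = 0.0376612
  p_IV = 0.117987
Prior × likelihood for each component:
  π_I·p_I = 0.27 × 0.000286754 = 7.74237e-05
  π_II·p_II = 0.31 × 0.00133704 = 0.000414483
  π_III·p_III = 0.15 × 0.0376612 = 0.00564918
  π_IV·p_IV = 0.27 × 0.117987 = 0.0318565
Evidence: 7.74237e-05 + 0.000414483 + 0.00564918 + 0.0318565 = 0.0379976
P(Class IV | the observation) ≈ 0.8384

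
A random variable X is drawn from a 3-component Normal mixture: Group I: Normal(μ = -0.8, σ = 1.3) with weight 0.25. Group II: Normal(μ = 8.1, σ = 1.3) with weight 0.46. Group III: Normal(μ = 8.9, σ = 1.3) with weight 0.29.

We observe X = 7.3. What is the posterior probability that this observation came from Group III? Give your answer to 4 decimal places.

0.2632

By Bayes' theorem, P(k | x) = π_k f_k(x) / Σ_j π_j f_j(x).
Normal densities:
  f_I = (1/(1.3·√(2π)))·exp(−(7.3−-0.8)²/(2·1.3²)) = 0.306879·exp(-19.41124) = 1.13965e-09
  f_II = (1/(1.3·√(2π)))·exp(−(7.3−8.1)²/(2·1.3²)) = 0.306879·exp(-0.18935) = 0.253941
  f_III = (1/(1.3·√(2π)))·exp(−(7.3−8.9)²/(2·1.3²)) = 0.306879·exp(-0.75740) = 0.143891
Weight by the priors:
  π_I·f_I = 0.25 × 1.13965e-09 = 2.84912e-10
  π_II·f_II = 0.46 × 0.253941 = 0.116813
  π_III·f_III = 0.29 × 0.143891 = 0.0417284
Marginal: 2.84912e-10 + 0.116813 + 0.0417284 = 0.158541
So the posterior for Group III is 0.0417284 / 0.158541 ≈ 0.2632.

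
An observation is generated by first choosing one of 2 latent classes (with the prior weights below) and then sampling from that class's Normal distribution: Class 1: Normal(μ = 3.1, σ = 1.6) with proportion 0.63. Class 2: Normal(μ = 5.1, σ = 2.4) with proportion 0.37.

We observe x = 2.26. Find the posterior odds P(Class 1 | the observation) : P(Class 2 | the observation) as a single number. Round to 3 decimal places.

4.482

Posterior odds = (π_i f_i(x)) / (π_j f_j(x)); the normalising sum cancels.
Normal densities:
  f_1 = (1/(1.6·√(2π)))·exp(−(2.26−3.1)²/(2·1.6²)) = 0.249339·exp(-0.13781) = 0.21724
  f_2 = (1/(2.4·√(2π)))·exp(−(2.26−5.1)²/(2·2.4²)) = 0.166226·exp(-0.70014) = 0.0825339
0.136861 / 0.0305375 ≈ 4.482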